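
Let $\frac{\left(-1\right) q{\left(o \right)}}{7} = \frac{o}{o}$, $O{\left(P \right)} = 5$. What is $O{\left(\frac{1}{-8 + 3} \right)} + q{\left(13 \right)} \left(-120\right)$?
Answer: $845$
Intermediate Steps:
$q{\left(o \right)} = -7$ ($q{\left(o \right)} = - 7 \frac{o}{o} = \left(-7\right) 1 = -7$)
$O{\left(\frac{1}{-8 + 3} \right)} + q{\left(13 \right)} \left(-120\right) = 5 - -840 = 5 + 840 = 845$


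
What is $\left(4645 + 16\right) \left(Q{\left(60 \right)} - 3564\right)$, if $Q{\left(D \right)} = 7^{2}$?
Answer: $-16383415$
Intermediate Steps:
$Q{\left(D \right)} = 49$
$\left(4645 + 16\right) \left(Q{\left(60 \right)} - 3564\right) = \left(4645 + 16\right) \left(49 - 3564\right) = 4661 \left(-3515\right) = -16383415$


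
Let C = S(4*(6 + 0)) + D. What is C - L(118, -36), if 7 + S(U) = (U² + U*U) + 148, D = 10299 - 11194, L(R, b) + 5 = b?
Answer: 439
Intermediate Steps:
L(R, b) = -5 + b
D = -895
S(U) = 141 + 2*U² (S(U) = -7 + ((U² + U*U) + 148) = -7 + ((U² + U²) + 148) = -7 + (2*U² + 148) = -7 + (148 + 2*U²) = 141 + 2*U²)
C = 398 (C = (141 + 2*(4*(6 + 0))²) - 895 = (141 + 2*(4*6)²) - 895 = (141 + 2*24²) - 895 = (141 + 2*576) - 895 = (141 + 1152) - 895 = 1293 - 895 = 398)
C - L(118, -36) = 398 - (-5 - 36) = 398 - 1*(-41) = 398 + 41 = 439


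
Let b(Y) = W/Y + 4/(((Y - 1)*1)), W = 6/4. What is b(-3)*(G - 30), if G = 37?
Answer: -21/2 ≈ -10.500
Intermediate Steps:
W = 3/2 (W = 6*(1/4) = 3/2 ≈ 1.5000)
b(Y) = 4/(-1 + Y) + 3/(2*Y) (b(Y) = 3/(2*Y) + 4/(((Y - 1)*1)) = 3/(2*Y) + 4/(((-1 + Y)*1)) = 3/(2*Y) + 4/(-1 + Y) = 4/(-1 + Y) + 3/(2*Y))
b(-3)*(G - 30) = ((1/2)*(-3 + 11*(-3))/(-3*(-1 - 3)))*(37 - 30) = ((1/2)*(-1/3)*(-3 - 33)/(-4))*7 = ((1/2)*(-1/3)*(-1/4)*(-36))*7 = -3/2*7 = -21/2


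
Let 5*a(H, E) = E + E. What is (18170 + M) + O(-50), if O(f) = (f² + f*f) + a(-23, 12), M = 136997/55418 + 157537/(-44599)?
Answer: 286379614020553/12357936910 ≈ 23174.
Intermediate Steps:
a(H, E) = 2*E/5 (a(H, E) = (E + E)/5 = (2*E)/5 = 2*E/5)
M = -2620456263/2471587382 (M = 136997*(1/55418) + 157537*(-1/44599) = 136997/55418 - 157537/44599 = -2620456263/2471587382 ≈ -1.0602)
O(f) = 24/5 + 2*f² (O(f) = (f² + f*f) + (⅖)*12 = (f² + f²) + 24/5 = 2*f² + 24/5 = 24/5 + 2*f²)
(18170 + M) + O(-50) = (18170 - 2620456263/2471587382) + (24/5 + 2*(-50)²) = 44906122274677/2471587382 + (24/5 + 2*2500) = 44906122274677/2471587382 + (24/5 + 5000) = 44906122274677/2471587382 + 25024/5 = 286379614020553/12357936910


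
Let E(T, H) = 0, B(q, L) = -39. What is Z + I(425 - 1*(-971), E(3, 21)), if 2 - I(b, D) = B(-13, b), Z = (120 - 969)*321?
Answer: -272488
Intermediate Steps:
Z = -272529 (Z = -849*321 = -272529)
I(b, D) = 41 (I(b, D) = 2 - 1*(-39) = 2 + 39 = 41)
Z + I(425 - 1*(-971), E(3, 21)) = -272529 + 41 = -272488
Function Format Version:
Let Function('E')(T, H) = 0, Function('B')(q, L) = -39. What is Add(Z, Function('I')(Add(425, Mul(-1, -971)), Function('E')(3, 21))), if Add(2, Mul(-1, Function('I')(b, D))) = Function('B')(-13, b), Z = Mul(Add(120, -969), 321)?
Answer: -272488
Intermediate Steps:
Z = -272529 (Z = Mul(-849, 321) = -272529)
Function('I')(b, D) = 41 (Function('I')(b, D) = Add(2, Mul(-1, -39)) = Add(2, 39) = 41)
Add(Z, Function('I')(Add(425, Mul(-1, -971)), Function('E')(3, 21))) = Add(-272529, 41) = -272488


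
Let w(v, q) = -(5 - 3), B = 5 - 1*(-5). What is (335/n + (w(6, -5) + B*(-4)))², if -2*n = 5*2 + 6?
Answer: 450241/64 ≈ 7035.0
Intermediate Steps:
B = 10 (B = 5 + 5 = 10)
w(v, q) = -2 (w(v, q) = -1*2 = -2)
n = -8 (n = -(5*2 + 6)/2 = -(10 + 6)/2 = -½*16 = -8)
(335/n + (w(6, -5) + B*(-4)))² = (335/(-8) + (-2 + 10*(-4)))² = (335*(-⅛) + (-2 - 40))² = (-335/8 - 42)² = (-671/8)² = 450241/64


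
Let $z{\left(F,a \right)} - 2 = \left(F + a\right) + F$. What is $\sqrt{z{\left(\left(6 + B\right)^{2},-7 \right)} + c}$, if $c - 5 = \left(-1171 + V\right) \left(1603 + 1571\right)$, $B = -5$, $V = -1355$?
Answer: $i \sqrt{8017522} \approx 2831.5 i$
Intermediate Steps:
$z{\left(F,a \right)} = 2 + a + 2 F$ ($z{\left(F,a \right)} = 2 + \left(\left(F + a\right) + F\right) = 2 + \left(a + 2 F\right) = 2 + a + 2 F$)
$c = -8017519$ ($c = 5 + \left(-1171 - 1355\right) \left(1603 + 1571\right) = 5 - 8017524 = -8017519$)
$\sqrt{z{\left(\left(6 + B\right)^{2},-7 \right)} + c} = \sqrt{\left(2 - 7 + 2 \left(6 - 5\right)^{2}\right) - 8017519} = \sqrt{\left(2 - 7 + 2 \cdot 1^{2}\right) - 8017519} = \sqrt{\left(2 - 7 + 2 \cdot 1\right) - 8017519} = \sqrt{\left(2 - 7 + 2\right) - 8017519} = \sqrt{-3 - 8017519} = \sqrt{-8017522} = i \sqrt{8017522}$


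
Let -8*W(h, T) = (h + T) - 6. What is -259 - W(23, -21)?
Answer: -519/2 ≈ -259.50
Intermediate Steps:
W(h, T) = ¾ - T/8 - h/8 (W(h, T) = -((h + T) - 6)/8 = -((T + h) - 6)/8 = -(-6 + T + h)/8 = ¾ - T/8 - h/8)
-259 - W(23, -21) = -259 - (¾ - ⅛*(-21) - ⅛*23) = -259 - (¾ + 21/8 - 23/8) = -259 - 1*½ = -259 - ½ = -519/2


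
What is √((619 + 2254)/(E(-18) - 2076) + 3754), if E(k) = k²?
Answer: √2879471130/876 ≈ 61.257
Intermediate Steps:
√((619 + 2254)/(E(-18) - 2076) + 3754) = √((619 + 2254)/((-18)² - 2076) + 3754) = √(2873/(324 - 2076) + 3754) = √(2873/(-1752) + 3754) = √(2873*(-1/1752) + 3754) = √(-2873/1752 + 3754) = √(6574135/1752) = √2879471130/876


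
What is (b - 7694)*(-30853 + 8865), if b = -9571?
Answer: 379622820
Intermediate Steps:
(b - 7694)*(-30853 + 8865) = (-9571 - 7694)*(-30853 + 8865) = -17265*(-21988) = 379622820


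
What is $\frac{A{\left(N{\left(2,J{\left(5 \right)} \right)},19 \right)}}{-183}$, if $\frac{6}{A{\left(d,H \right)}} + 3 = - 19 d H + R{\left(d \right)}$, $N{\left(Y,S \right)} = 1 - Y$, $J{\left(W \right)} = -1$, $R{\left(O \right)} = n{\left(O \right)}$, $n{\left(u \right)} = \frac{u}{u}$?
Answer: $- \frac{2}{21899} \approx -9.1328 \cdot 10^{-5}$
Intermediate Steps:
$n{\left(u \right)} = 1$
$R{\left(O \right)} = 1$
$A{\left(d,H \right)} = \frac{6}{-2 - 19 H d}$ ($A{\left(d,H \right)} = \frac{6}{-3 + \left(- 19 d H + 1\right)} = \frac{6}{-3 - \left(-1 + 19 H d\right)} = \frac{6}{-2 - 19 H d}$)
$\frac{A{\left(N{\left(2,J{\left(5 \right)} \right)},19 \right)}}{-183} = \frac{\left(-6\right) \frac{1}{2 + 19 \cdot 19 \left(1 - 2\right)}}{-183} = - \frac{6}{2 + 19 \cdot 19 \left(1 - 2\right)} \left(- \frac{1}{183}\right) = - \frac{6}{2 + 19 \cdot 19 \left(-1\right)} \left(- \frac{1}{183}\right) = - \frac{6}{2 - 361} \left(- \frac{1}{183}\right) = - \frac{6}{-359} \left(- \frac{1}{183}\right) = \left(-6\right) \left(- \frac{1}{359}\right) \left(- \frac{1}{183}\right) = \frac{6}{359} \left(- \frac{1}{183}\right) = - \frac{2}{21899}$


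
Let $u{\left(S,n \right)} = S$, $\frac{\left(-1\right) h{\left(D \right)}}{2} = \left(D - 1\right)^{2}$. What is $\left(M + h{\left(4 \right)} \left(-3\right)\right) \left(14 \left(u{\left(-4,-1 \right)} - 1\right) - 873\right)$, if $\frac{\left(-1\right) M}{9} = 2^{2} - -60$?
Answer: $492246$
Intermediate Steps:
$h{\left(D \right)} = - 2 \left(-1 + D\right)^{2}$ ($h{\left(D \right)} = - 2 \left(D - 1\right)^{2} = - 2 \left(-1 + D\right)^{2}$)
$M = -576$ ($M = - 9 \left(2^{2} - -60\right) = - 9 \left(4 + 60\right) = \left(-9\right) 64 = -576$)
$\left(M + h{\left(4 \right)} \left(-3\right)\right) \left(14 \left(u{\left(-4,-1 \right)} - 1\right) - 873\right) = \left(-576 + - 2 \left(-1 + 4\right)^{2} \left(-3\right)\right) \left(14 \left(-4 - 1\right) - 873\right) = \left(-576 + - 2 \cdot 3^{2} \left(-3\right)\right) \left(14 \left(-5\right) - 873\right) = \left(-576 + \left(-2\right) 9 \left(-3\right)\right) \left(-70 - 873\right) = \left(-576 - -54\right) \left(-943\right) = \left(-576 + 54\right) \left(-943\right) = \left(-522\right) \left(-943\right) = 492246$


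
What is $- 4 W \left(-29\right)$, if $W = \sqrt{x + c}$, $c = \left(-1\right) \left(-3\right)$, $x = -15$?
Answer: $232 i \sqrt{3} \approx 401.84 i$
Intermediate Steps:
$c = 3$
$W = 2 i \sqrt{3}$ ($W = \sqrt{-15 + 3} = \sqrt{-12} = 2 i \sqrt{3} \approx 3.4641 i$)
$- 4 W \left(-29\right) = - 4 \cdot 2 i \sqrt{3} \left(-29\right) = - 8 i \sqrt{3} \left(-29\right) = 232 i \sqrt{3}$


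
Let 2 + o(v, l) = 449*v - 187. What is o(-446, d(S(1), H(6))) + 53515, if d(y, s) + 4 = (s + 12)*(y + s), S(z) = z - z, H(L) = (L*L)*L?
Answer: -146928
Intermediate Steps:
H(L) = L³ (H(L) = L²*L = L³)
S(z) = 0
d(y, s) = -4 + (12 + s)*(s + y) (d(y, s) = -4 + (s + 12)*(y + s) = -4 + (12 + s)*(s + y))
o(v, l) = -189 + 449*v (o(v, l) = -2 + (449*v - 187) = -2 + (-187 + 449*v) = -189 + 449*v)
o(-446, d(S(1), H(6))) + 53515 = (-189 + 449*(-446)) + 53515 = (-189 - 200254) + 53515 = -200443 + 53515 = -146928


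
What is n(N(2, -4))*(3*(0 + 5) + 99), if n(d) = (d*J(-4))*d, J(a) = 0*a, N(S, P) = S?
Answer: 0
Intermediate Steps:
J(a) = 0
n(d) = 0 (n(d) = (d*0)*d = 0*d = 0)
n(N(2, -4))*(3*(0 + 5) + 99) = 0*(3*(0 + 5) + 99) = 0*(3*5 + 99) = 0*(15 + 99) = 0*114 = 0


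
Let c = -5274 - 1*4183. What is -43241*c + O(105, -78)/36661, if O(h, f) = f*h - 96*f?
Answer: 14991787751855/36661 ≈ 4.0893e+8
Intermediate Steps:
O(h, f) = -96*f + f*h
c = -9457 (c = -5274 - 4183 = -9457)
-43241*c + O(105, -78)/36661 = -43241/(1/(-9457)) - 78*(-96 + 105)/36661 = -43241/(-1/9457) - 78*9*(1/36661) = -43241*(-9457) - 702*1/36661 = 408930137 - 702/36661 = 14991787751855/36661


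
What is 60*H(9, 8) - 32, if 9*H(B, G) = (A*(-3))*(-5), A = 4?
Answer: 368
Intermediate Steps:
H(B, G) = 20/3 (H(B, G) = ((4*(-3))*(-5))/9 = (-12*(-5))/9 = (⅑)*60 = 20/3)
60*H(9, 8) - 32 = 60*(20/3) - 32 = 400 - 32 = 368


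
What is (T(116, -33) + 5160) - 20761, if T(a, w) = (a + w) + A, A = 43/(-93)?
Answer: -1443217/93 ≈ -15518.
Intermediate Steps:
A = -43/93 (A = 43*(-1/93) = -43/93 ≈ -0.46237)
T(a, w) = -43/93 + a + w (T(a, w) = (a + w) - 43/93 = -43/93 + a + w)
(T(116, -33) + 5160) - 20761 = ((-43/93 + 116 - 33) + 5160) - 20761 = (7676/93 + 5160) - 20761 = 487556/93 - 20761 = -1443217/93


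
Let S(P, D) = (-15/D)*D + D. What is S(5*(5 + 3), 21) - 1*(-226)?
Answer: 232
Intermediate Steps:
S(P, D) = -15 + D
S(5*(5 + 3), 21) - 1*(-226) = (-15 + 21) - 1*(-226) = 6 + 226 = 232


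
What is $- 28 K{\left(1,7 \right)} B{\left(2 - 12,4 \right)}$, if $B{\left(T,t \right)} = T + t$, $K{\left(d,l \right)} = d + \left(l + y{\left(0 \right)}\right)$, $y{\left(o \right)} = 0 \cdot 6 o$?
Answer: $1344$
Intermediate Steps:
$y{\left(o \right)} = 0$ ($y{\left(o \right)} = 0 o = 0$)
$K{\left(d,l \right)} = d + l$ ($K{\left(d,l \right)} = d + \left(l + 0\right) = d + l$)
$- 28 K{\left(1,7 \right)} B{\left(2 - 12,4 \right)} = - 28 \left(1 + 7\right) \left(\left(2 - 12\right) + 4\right) = \left(-28\right) 8 \left(\left(2 - 12\right) + 4\right) = - 224 \left(-10 + 4\right) = \left(-224\right) \left(-6\right) = 1344$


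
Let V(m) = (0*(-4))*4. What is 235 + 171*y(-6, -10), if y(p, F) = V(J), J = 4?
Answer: 235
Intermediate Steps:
V(m) = 0 (V(m) = 0*4 = 0)
y(p, F) = 0
235 + 171*y(-6, -10) = 235 + 171*0 = 235 + 0 = 235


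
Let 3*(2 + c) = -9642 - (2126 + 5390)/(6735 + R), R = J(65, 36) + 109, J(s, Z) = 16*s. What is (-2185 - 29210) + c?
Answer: -204656722/5913 ≈ -34611.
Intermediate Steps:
R = 1149 (R = 16*65 + 109 = 1040 + 109 = 1149)
c = -19018087/5913 (c = -2 + (-9642 - (2126 + 5390)/(6735 + 1149))/3 = -2 + (-9642 - 7516/7884)/3 = -2 + (-9642 - 1*1879/1971)/3 = -2 + (-9642 - 1879/1971)/3 = -2 + (⅓)*(-19006261/1971) = -2 - 19006261/5913 = -19018087/5913 ≈ -3216.3)
(-2185 - 29210) + c = (-2185 - 29210) - 19018087/5913 = -31395 - 19018087/5913 = -204656722/5913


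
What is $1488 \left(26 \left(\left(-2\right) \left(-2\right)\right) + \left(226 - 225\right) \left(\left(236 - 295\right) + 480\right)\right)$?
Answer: $781200$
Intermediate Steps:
$1488 \left(26 \left(\left(-2\right) \left(-2\right)\right) + \left(226 - 225\right) \left(\left(236 - 295\right) + 480\right)\right) = 1488 \left(26 \cdot 4 + 1 \left(-59 + 480\right)\right) = 1488 \left(104 + 1 \cdot 421\right) = 1488 \left(104 + 421\right) = 1488 \cdot 525 = 781200$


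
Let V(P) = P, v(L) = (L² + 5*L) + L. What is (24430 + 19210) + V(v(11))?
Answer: 43827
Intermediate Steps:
v(L) = L² + 6*L
(24430 + 19210) + V(v(11)) = (24430 + 19210) + 11*(6 + 11) = 43640 + 11*17 = 43640 + 187 = 43827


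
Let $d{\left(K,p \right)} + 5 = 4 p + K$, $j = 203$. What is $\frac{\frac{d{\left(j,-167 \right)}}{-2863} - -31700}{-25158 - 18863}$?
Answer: $- \frac{90757570}{126032123} \approx -0.72011$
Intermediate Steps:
$d{\left(K,p \right)} = -5 + K + 4 p$ ($d{\left(K,p \right)} = -5 + \left(4 p + K\right) = -5 + \left(K + 4 p\right) = -5 + K + 4 p$)
$\frac{\frac{d{\left(j,-167 \right)}}{-2863} - -31700}{-25158 - 18863} = \frac{\frac{-5 + 203 + 4 \left(-167\right)}{-2863} - -31700}{-25158 - 18863} = \frac{\left(-5 + 203 - 668\right) \left(- \frac{1}{2863}\right) + 31700}{-44021} = \left(\left(-470\right) \left(- \frac{1}{2863}\right) + 31700\right) \left(- \frac{1}{44021}\right) = \left(\frac{470}{2863} + 31700\right) \left(- \frac{1}{44021}\right) = \frac{90757570}{2863} \left(- \frac{1}{44021}\right) = - \frac{90757570}{126032123}$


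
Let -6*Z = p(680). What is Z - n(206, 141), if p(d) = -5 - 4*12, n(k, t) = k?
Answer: -1183/6 ≈ -197.17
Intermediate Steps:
p(d) = -53 (p(d) = -5 - 48 = -53)
Z = 53/6 (Z = -1/6*(-53) = 53/6 ≈ 8.8333)
Z - n(206, 141) = 53/6 - 1*206 = 53/6 - 206 = -1183/6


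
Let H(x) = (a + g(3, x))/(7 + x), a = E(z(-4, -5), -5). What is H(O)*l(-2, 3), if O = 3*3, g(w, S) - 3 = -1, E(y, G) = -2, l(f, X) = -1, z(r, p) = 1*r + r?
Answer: 0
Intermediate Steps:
z(r, p) = 2*r (z(r, p) = r + r = 2*r)
g(w, S) = 2 (g(w, S) = 3 - 1 = 2)
a = -2
O = 9
H(x) = 0 (H(x) = (-2 + 2)/(7 + x) = 0/(7 + x) = 0)
H(O)*l(-2, 3) = 0*(-1) = 0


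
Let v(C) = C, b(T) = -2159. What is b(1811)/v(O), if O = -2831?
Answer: 2159/2831 ≈ 0.76263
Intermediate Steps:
b(1811)/v(O) = -2159/(-2831) = -2159*(-1/2831) = 2159/2831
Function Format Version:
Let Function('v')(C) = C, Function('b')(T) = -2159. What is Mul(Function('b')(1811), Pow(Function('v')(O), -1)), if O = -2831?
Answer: Rational(2159, 2831) ≈ 0.76263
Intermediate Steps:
Mul(Function('b')(1811), Pow(Function('v')(O), -1)) = Mul(-2159, Pow(-2831, -1)) = Mul(-2159, Rational(-1, 2831)) = Rational(2159, 2831)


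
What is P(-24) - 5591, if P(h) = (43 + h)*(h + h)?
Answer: -6503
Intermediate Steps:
P(h) = 2*h*(43 + h) (P(h) = (43 + h)*(2*h) = 2*h*(43 + h))
P(-24) - 5591 = 2*(-24)*(43 - 24) - 5591 = 2*(-24)*19 - 5591 = -912 - 5591 = -6503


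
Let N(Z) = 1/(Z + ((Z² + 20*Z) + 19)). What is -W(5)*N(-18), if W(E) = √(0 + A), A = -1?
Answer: I/35 ≈ 0.028571*I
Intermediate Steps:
N(Z) = 1/(19 + Z² + 21*Z) (N(Z) = 1/(Z + (19 + Z² + 20*Z)) = 1/(19 + Z² + 21*Z))
W(E) = I (W(E) = √(0 - 1) = √(-1) = I)
-W(5)*N(-18) = -I/(19 + (-18)² + 21*(-18)) = -I/(19 + 324 - 378) = -I/(-35) = -I*(-1)/35 = -(-1)*I/35 = I/35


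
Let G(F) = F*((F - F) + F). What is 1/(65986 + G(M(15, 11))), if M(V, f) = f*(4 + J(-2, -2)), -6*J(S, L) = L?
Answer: 9/614323 ≈ 1.4650e-5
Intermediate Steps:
J(S, L) = -L/6
M(V, f) = 13*f/3 (M(V, f) = f*(4 - ⅙*(-2)) = f*(4 + ⅓) = f*(13/3) = 13*f/3)
G(F) = F² (G(F) = F*(0 + F) = F*F = F²)
1/(65986 + G(M(15, 11))) = 1/(65986 + ((13/3)*11)²) = 1/(65986 + (143/3)²) = 1/(65986 + 20449/9) = 1/(614323/9) = 9/614323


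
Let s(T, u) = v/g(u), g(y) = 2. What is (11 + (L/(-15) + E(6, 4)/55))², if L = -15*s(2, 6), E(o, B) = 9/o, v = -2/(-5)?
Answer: 61009/484 ≈ 126.05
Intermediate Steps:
v = ⅖ (v = -2*(-⅕) = ⅖ ≈ 0.40000)
s(T, u) = ⅕ (s(T, u) = (⅖)/2 = (⅖)*(½) = ⅕)
L = -3 (L = -15*⅕ = -3)
(11 + (L/(-15) + E(6, 4)/55))² = (11 + (-3/(-15) + (9/6)/55))² = (11 + (-3*(-1/15) + (9*(⅙))*(1/55)))² = (11 + (⅕ + (3/2)*(1/55)))² = (11 + (⅕ + 3/110))² = (11 + 5/22)² = (247/22)² = 61009/484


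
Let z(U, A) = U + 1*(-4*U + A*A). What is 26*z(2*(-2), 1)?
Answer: 338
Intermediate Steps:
z(U, A) = A² - 3*U (z(U, A) = U + 1*(-4*U + A²) = U + 1*(A² - 4*U) = U + (A² - 4*U) = A² - 3*U)
26*z(2*(-2), 1) = 26*(1² - 6*(-2)) = 26*(1 - 3*(-4)) = 26*(1 + 12) = 26*13 = 338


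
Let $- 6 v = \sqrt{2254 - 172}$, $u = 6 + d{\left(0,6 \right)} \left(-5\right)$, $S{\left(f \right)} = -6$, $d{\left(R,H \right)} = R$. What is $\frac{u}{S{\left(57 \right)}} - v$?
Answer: $-1 + \frac{\sqrt{2082}}{6} \approx 6.6048$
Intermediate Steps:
$u = 6$ ($u = 6 + 0 \left(-5\right) = 6 + 0 = 6$)
$v = - \frac{\sqrt{2082}}{6}$ ($v = - \frac{\sqrt{2254 - 172}}{6} = - \frac{\sqrt{2082}}{6} \approx -7.6048$)
$\frac{u}{S{\left(57 \right)}} - v = \frac{6}{-6} - - \frac{\sqrt{2082}}{6} = 6 \left(- \frac{1}{6}\right) + \frac{\sqrt{2082}}{6} = -1 + \frac{\sqrt{2082}}{6}$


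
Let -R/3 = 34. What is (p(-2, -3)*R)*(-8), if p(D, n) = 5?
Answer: 4080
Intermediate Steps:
R = -102 (R = -3*34 = -102)
(p(-2, -3)*R)*(-8) = (5*(-102))*(-8) = -510*(-8) = 4080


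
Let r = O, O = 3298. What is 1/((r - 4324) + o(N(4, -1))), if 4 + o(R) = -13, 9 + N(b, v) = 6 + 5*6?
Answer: -1/1043 ≈ -0.00095877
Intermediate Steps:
N(b, v) = 27 (N(b, v) = -9 + (6 + 5*6) = -9 + (6 + 30) = -9 + 36 = 27)
o(R) = -17 (o(R) = -4 - 13 = -17)
r = 3298
1/((r - 4324) + o(N(4, -1))) = 1/((3298 - 4324) - 17) = 1/(-1026 - 17) = 1/(-1043) = -1/1043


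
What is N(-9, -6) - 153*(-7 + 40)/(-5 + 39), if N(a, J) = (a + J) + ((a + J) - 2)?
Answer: -361/2 ≈ -180.50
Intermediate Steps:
N(a, J) = -2 + 2*J + 2*a (N(a, J) = (J + a) + ((J + a) - 2) = (J + a) + (-2 + J + a) = -2 + 2*J + 2*a)
N(-9, -6) - 153*(-7 + 40)/(-5 + 39) = (-2 + 2*(-6) + 2*(-9)) - 153*(-7 + 40)/(-5 + 39) = (-2 - 12 - 18) - 5049/34 = -32 - 5049/34 = -32 - 153*33/34 = -32 - 297/2 = -361/2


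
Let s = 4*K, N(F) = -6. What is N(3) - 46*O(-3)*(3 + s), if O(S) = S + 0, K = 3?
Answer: 2064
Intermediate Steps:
O(S) = S
s = 12 (s = 4*3 = 12)
N(3) - 46*O(-3)*(3 + s) = -6 - (-138)*(3 + 12) = -6 - (-138)*15 = -6 - 46*(-45) = -6 + 2070 = 2064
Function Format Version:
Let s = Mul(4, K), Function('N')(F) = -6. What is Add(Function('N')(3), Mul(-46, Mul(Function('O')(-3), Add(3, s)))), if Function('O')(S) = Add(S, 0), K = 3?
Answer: 2064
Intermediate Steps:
Function('O')(S) = S
s = 12 (s = Mul(4, 3) = 12)
Add(Function('N')(3), Mul(-46, Mul(Function('O')(-3), Add(3, s)))) = Add(-6, Mul(-46, Mul(-3, Add(3, 12)))) = Add(-6, Mul(-46, Mul(-3, 15))) = Add(-6, Mul(-46, -45)) = Add(-6, 2070) = 2064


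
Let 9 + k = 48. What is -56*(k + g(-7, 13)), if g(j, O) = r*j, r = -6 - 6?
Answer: -6888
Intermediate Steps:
k = 39 (k = -9 + 48 = 39)
r = -12
g(j, O) = -12*j
-56*(k + g(-7, 13)) = -56*(39 - 12*(-7)) = -56*(39 + 84) = -56*123 = -6888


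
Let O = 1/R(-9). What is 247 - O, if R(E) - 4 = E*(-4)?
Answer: 9879/40 ≈ 246.98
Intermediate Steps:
R(E) = 4 - 4*E (R(E) = 4 + E*(-4) = 4 - 4*E)
O = 1/40 (O = 1/(4 - 4*(-9)) = 1/(4 + 36) = 1/40 ≈ 0.025000)
247 - O = 247 - 1*1/40 = 247 - 1/40 = 9879/40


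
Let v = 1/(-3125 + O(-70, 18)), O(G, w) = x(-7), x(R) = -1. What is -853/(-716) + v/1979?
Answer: 2638479623/2214714732 ≈ 1.1913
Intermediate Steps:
O(G, w) = -1
v = -1/3126 (v = 1/(-3125 - 1) = 1/(-3126) = -1/3126 ≈ -0.00031990)
-853/(-716) + v/1979 = -853/(-716) - 1/3126/1979 = -853*(-1/716) - 1/3126*1/1979 = 853/716 - 1/6186354 = 2638479623/2214714732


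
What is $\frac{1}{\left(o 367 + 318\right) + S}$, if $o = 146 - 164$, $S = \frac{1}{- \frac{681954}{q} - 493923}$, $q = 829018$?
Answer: $- \frac{204735869784}{1287379149616301} \approx -0.00015903$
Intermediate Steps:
$S = - \frac{414509}{204735869784}$ ($S = \frac{1}{- \frac{681954}{829018} - 493923} = \frac{1}{\left(-681954\right) \frac{1}{829018} - 493923} = \frac{1}{- \frac{340977}{414509} - 493923} = \frac{1}{- \frac{204735869784}{414509}} = - \frac{414509}{204735869784} \approx -2.0246 \cdot 10^{-6}$)
$o = -18$
$\frac{1}{\left(o 367 + 318\right) + S} = \frac{1}{\left(\left(-18\right) 367 + 318\right) - \frac{414509}{204735869784}} = \frac{1}{\left(-6606 + 318\right) - \frac{414509}{204735869784}} = \frac{1}{-6288 - \frac{414509}{204735869784}} = \frac{1}{- \frac{1287379149616301}{204735869784}} = - \frac{204735869784}{1287379149616301}$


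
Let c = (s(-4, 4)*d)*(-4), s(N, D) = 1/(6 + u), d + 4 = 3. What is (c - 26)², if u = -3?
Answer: 5476/9 ≈ 608.44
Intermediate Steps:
d = -1 (d = -4 + 3 = -1)
s(N, D) = ⅓ (s(N, D) = 1/(6 - 3) = 1/3 = ⅓)
c = 4/3 (c = ((⅓)*(-1))*(-4) = -⅓*(-4) = 4/3 ≈ 1.3333)
(c - 26)² = (4/3 - 26)² = (-74/3)² = 5476/9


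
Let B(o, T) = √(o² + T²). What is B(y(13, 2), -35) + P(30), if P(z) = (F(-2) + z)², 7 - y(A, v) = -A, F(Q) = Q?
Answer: 784 + 5*√65 ≈ 824.31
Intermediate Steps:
y(A, v) = 7 + A (y(A, v) = 7 - (-1)*A = 7 + A)
P(z) = (-2 + z)²
B(o, T) = √(T² + o²)
B(y(13, 2), -35) + P(30) = √((-35)² + (7 + 13)²) + (-2 + 30)² = √(1225 + 20²) + 28² = √(1225 + 400) + 784 = √1625 + 784 = 5*√65 + 784 = 784 + 5*√65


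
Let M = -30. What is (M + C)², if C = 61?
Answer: 961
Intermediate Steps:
(M + C)² = (-30 + 61)² = 31² = 961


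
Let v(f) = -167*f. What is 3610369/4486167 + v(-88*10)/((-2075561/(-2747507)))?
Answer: 258771917453572607/1330187609241 ≈ 1.9454e+5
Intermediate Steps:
3610369/4486167 + v(-88*10)/((-2075561/(-2747507))) = 3610369/4486167 + (-(-14696)*10)/((-2075561/(-2747507))) = 3610369*(1/4486167) + (-167*(-880))/((-2075561*(-1/2747507))) = 515767/640881 + 146960/(2075561/2747507) = 515767/640881 + 146960*(2747507/2075561) = 515767/640881 + 403773628720/2075561 = 258771917453572607/1330187609241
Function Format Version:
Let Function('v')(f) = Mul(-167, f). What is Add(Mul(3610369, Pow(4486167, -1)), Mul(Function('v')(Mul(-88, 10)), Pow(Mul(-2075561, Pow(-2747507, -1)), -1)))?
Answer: Rational(258771917453572607, 1330187609241) ≈ 1.9454e+5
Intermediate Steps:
Add(Mul(3610369, Pow(4486167, -1)), Mul(Function('v')(Mul(-88, 10)), Pow(Mul(-2075561, Pow(-2747507, -1)), -1))) = Add(Mul(3610369, Pow(4486167, -1)), Mul(Mul(-167, Mul(-88, 10)), Pow(Mul(-2075561, Pow(-2747507, -1)), -1))) = Add(Mul(3610369, Rational(1, 4486167)), Mul(Mul(-167, -880), Pow(Mul(-2075561, Rational(-1, 2747507)), -1))) = Add(Rational(515767, 640881), Mul(146960, Pow(Rational(2075561, 2747507), -1))) = Add(Rational(515767, 640881), Mul(146960, Rational(2747507, 2075561))) = Add(Rational(515767, 640881), Rational(403773628720, 2075561)) = Rational(258771917453572607, 1330187609241)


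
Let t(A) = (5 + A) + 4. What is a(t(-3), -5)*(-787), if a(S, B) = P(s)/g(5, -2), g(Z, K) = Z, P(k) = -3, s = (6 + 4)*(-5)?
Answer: 2361/5 ≈ 472.20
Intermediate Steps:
s = -50 (s = 10*(-5) = -50)
t(A) = 9 + A
a(S, B) = -⅗ (a(S, B) = -3/5 = -3*⅕ = -⅗)
a(t(-3), -5)*(-787) = -⅗*(-787) = 2361/5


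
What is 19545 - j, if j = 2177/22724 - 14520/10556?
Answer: 90166441049/4612972 ≈ 19546.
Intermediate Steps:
j = -5903309/4612972 (j = 2177*(1/22724) - 14520*1/10556 = 2177/22724 - 3630/2639 = -5903309/4612972 ≈ -1.2797)
19545 - j = 19545 - 1*(-5903309/4612972) = 19545 + 5903309/4612972 = 90166441049/4612972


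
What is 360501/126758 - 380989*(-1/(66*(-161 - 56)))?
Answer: -1540368155/64836717 ≈ -23.758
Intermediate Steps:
360501/126758 - 380989*(-1/(66*(-161 - 56))) = 360501*(1/126758) - 380989/((-217*(-66))) = 360501/126758 - 380989/14322 = 360501/126758 - 380989*1/14322 = 360501/126758 - 54427/2046 = -1540368155/64836717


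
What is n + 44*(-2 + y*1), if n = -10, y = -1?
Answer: -142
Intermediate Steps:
n + 44*(-2 + y*1) = -10 + 44*(-2 - 1*1) = -10 + 44*(-2 - 1) = -10 + 44*(-3) = -10 - 132 = -142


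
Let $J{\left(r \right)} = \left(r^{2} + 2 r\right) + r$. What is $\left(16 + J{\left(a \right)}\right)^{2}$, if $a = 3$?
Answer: $1156$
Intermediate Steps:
$J{\left(r \right)} = r^{2} + 3 r$
$\left(16 + J{\left(a \right)}\right)^{2} = \left(16 + 3 \left(3 + 3\right)\right)^{2} = \left(16 + 3 \cdot 6\right)^{2} = \left(16 + 18\right)^{2} = 34^{2} = 1156$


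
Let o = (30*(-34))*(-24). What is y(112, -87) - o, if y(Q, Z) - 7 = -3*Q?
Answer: -24809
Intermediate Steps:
y(Q, Z) = 7 - 3*Q
o = 24480 (o = -1020*(-24) = 24480)
y(112, -87) - o = (7 - 3*112) - 1*24480 = (7 - 336) - 24480 = -329 - 24480 = -24809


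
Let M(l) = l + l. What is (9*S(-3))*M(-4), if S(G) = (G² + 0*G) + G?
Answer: -432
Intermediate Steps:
S(G) = G + G² (S(G) = (G² + 0) + G = G² + G = G + G²)
M(l) = 2*l
(9*S(-3))*M(-4) = (9*(-3*(1 - 3)))*(2*(-4)) = (9*(-3*(-2)))*(-8) = (9*6)*(-8) = 54*(-8) = -432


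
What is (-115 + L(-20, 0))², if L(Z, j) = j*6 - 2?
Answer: 13689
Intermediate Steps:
L(Z, j) = -2 + 6*j (L(Z, j) = 6*j - 2 = -2 + 6*j)
(-115 + L(-20, 0))² = (-115 + (-2 + 6*0))² = (-115 + (-2 + 0))² = (-115 - 2)² = (-117)² = 13689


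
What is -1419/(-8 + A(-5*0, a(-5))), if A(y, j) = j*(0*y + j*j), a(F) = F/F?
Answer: 1419/7 ≈ 202.71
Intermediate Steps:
a(F) = 1
A(y, j) = j³ (A(y, j) = j*(0 + j²) = j*j² = j³)
-1419/(-8 + A(-5*0, a(-5))) = -1419/(-8 + 1³) = -1419/(-8 + 1) = -1419/(-7) = -1419*(-⅐) = 1419/7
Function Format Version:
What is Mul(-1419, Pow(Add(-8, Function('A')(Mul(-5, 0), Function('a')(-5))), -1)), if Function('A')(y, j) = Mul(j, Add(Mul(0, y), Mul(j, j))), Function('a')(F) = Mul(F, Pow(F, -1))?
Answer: Rational(1419, 7) ≈ 202.71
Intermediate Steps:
Function('a')(F) = 1
Function('A')(y, j) = Pow(j, 3) (Function('A')(y, j) = Mul(j, Add(0, Pow(j, 2))) = Mul(j, Pow(j, 2)) = Pow(j, 3))
Mul(-1419, Pow(Add(-8, Function('A')(Mul(-5, 0), Function('a')(-5))), -1)) = Mul(-1419, Pow(Add(-8, Pow(1, 3)), -1)) = Mul(-1419, Pow(Add(-8, 1), -1)) = Mul(-1419, Pow(-7, -1)) = Mul(-1419, Rational(-1, 7)) = Rational(1419, 7)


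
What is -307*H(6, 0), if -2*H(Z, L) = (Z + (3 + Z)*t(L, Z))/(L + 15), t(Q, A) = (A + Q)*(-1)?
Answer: -2456/5 ≈ -491.20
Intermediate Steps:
t(Q, A) = -A - Q
H(Z, L) = -(Z + (3 + Z)*(-L - Z))/(2*(15 + L)) (H(Z, L) = -(Z + (3 + Z)*(-Z - L))/(2*(L + 15)) = -(Z + (3 + Z)*(-L - Z))/(2*(15 + L)))
-307*H(6, 0) = -307*(2*6 + 3*0 + 6*(0 + 6))/(2*(15 + 0)) = -307*(12 + 0 + 6*6)/(2*15) = -307*(12 + 0 + 36)/(2*15) = -307*48/(2*15) = -307*8/5 = -2456/5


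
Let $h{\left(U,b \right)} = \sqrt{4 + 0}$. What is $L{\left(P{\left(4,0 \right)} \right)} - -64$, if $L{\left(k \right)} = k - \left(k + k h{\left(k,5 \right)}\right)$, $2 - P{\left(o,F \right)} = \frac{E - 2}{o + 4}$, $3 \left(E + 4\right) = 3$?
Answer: $\frac{235}{4} \approx 58.75$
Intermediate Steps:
$E = -3$ ($E = -4 + \frac{1}{3} \cdot 3 = -4 + 1 = -3$)
$P{\left(o,F \right)} = 2 + \frac{5}{4 + o}$ ($P{\left(o,F \right)} = 2 - \frac{-3 - 2}{o + 4} = 2 - - \frac{5}{4 + o} = 2 + \frac{5}{4 + o}$)
$h{\left(U,b \right)} = 2$ ($h{\left(U,b \right)} = \sqrt{4} = 2$)
$L{\left(k \right)} = - 2 k$ ($L{\left(k \right)} = k - \left(k + k 2\right) = k - \left(k + 2 k\right) = k - 3 k = - 2 k$)
$L{\left(P{\left(4,0 \right)} \right)} - -64 = - 2 \frac{13 + 2 \cdot 4}{4 + 4} - -64 = - 2 \frac{13 + 8}{8} + 64 = - 2 \cdot \frac{1}{8} \cdot 21 + 64 = \left(-2\right) \frac{21}{8} + 64 = - \frac{21}{4} + 64 = \frac{235}{4}$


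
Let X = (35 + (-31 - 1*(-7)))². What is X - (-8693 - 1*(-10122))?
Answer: -1308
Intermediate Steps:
X = 121 (X = (35 + (-31 + 7))² = (35 - 24)² = 11² = 121)
X - (-8693 - 1*(-10122)) = 121 - (-8693 - 1*(-10122)) = 121 - (-8693 + 10122) = 121 - 1*1429 = 121 - 1429 = -1308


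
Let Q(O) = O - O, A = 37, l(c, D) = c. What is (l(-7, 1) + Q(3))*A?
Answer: -259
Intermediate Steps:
Q(O) = 0
(l(-7, 1) + Q(3))*A = (-7 + 0)*37 = -7*37 = -259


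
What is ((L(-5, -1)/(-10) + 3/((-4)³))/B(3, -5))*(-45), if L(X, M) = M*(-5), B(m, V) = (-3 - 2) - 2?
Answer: -225/64 ≈ -3.5156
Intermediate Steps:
B(m, V) = -7 (B(m, V) = -5 - 2 = -7)
L(X, M) = -5*M
((L(-5, -1)/(-10) + 3/((-4)³))/B(3, -5))*(-45) = ((-5*(-1)/(-10) + 3/((-4)³))/(-7))*(-45) = ((5*(-⅒) + 3/(-64))*(-⅐))*(-45) = ((-½ + 3*(-1/64))*(-⅐))*(-45) = ((-½ - 3/64)*(-⅐))*(-45) = -35/64*(-⅐)*(-45) = (5/64)*(-45) = -225/64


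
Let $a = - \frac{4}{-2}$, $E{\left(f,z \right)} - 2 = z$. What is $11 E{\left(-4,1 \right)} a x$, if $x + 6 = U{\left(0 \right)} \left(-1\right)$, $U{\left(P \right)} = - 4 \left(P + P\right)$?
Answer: $-396$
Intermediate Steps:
$U{\left(P \right)} = - 8 P$ ($U{\left(P \right)} = - 4 \cdot 2 P = - 8 P$)
$E{\left(f,z \right)} = 2 + z$
$a = 2$ ($a = \left(-4\right) \left(- \frac{1}{2}\right) = 2$)
$x = -6$ ($x = -6 + \left(-8\right) 0 \left(-1\right) = -6 + 0 \left(-1\right) = -6 + 0 = -6$)
$11 E{\left(-4,1 \right)} a x = 11 \left(2 + 1\right) 2 \left(-6\right) = 11 \cdot 3 \left(-12\right) = 33 \left(-12\right) = -396$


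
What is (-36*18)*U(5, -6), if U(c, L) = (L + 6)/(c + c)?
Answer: 0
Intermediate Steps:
U(c, L) = (6 + L)/(2*c) (U(c, L) = (6 + L)/((2*c)) = (6 + L)*(1/(2*c)) = (6 + L)/(2*c))
(-36*18)*U(5, -6) = (-36*18)*((1/2)*(6 - 6)/5) = -324*0/5 = -648*0 = 0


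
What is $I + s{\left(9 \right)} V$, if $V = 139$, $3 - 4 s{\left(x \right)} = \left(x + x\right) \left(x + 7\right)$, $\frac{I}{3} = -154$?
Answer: $- \frac{41463}{4} \approx -10366.0$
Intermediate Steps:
$I = -462$ ($I = 3 \left(-154\right) = -462$)
$s{\left(x \right)} = \frac{3}{4} - \frac{x \left(7 + x\right)}{2}$ ($s{\left(x \right)} = \frac{3}{4} - \frac{\left(x + x\right) \left(x + 7\right)}{4} = \frac{3}{4} - \frac{2 x \left(7 + x\right)}{4} = \frac{3}{4} - \frac{x \left(7 + x\right)}{2}$)
$I + s{\left(9 \right)} V = -462 + \left(\frac{3}{4} - \frac{63}{2} - \frac{9^{2}}{2}\right) 139 = -462 + \left(\frac{3}{4} - \frac{63}{2} - \frac{81}{2}\right) 139 = -462 - \frac{39615}{4} = - \frac{41463}{4}$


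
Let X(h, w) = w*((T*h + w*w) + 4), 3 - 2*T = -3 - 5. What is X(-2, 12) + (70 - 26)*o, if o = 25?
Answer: 2744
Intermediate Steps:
T = 11/2 (T = 3/2 - (-3 - 5)/2 = 3/2 - ½*(-8) = 3/2 + 4 = 11/2 ≈ 5.5000)
X(h, w) = w*(4 + w² + 11*h/2) (X(h, w) = w*((11*h/2 + w*w) + 4) = w*((11*h/2 + w²) + 4) = w*((w² + 11*h/2) + 4) = w*(4 + w² + 11*h/2))
X(-2, 12) + (70 - 26)*o = (½)*12*(8 + 2*12² + 11*(-2)) + (70 - 26)*25 = (½)*12*(8 + 2*144 - 22) + 44*25 = (½)*12*(8 + 288 - 22) + 1100 = (½)*12*274 + 1100 = 1644 + 1100 = 2744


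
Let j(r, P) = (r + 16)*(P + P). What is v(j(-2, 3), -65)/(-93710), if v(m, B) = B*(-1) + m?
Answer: -149/93710 ≈ -0.0015900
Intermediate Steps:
j(r, P) = 2*P*(16 + r) (j(r, P) = (16 + r)*(2*P) = 2*P*(16 + r))
v(m, B) = m - B (v(m, B) = -B + m = m - B)
v(j(-2, 3), -65)/(-93710) = (2*3*(16 - 2) - 1*(-65))/(-93710) = (2*3*14 + 65)*(-1/93710) = (84 + 65)*(-1/93710) = 149*(-1/93710) = -149/93710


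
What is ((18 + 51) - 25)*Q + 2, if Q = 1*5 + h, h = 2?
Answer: 310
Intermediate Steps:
Q = 7 (Q = 1*5 + 2 = 5 + 2 = 7)
((18 + 51) - 25)*Q + 2 = ((18 + 51) - 25)*7 + 2 = (69 - 25)*7 + 2 = 44*7 + 2 = 308 + 2 = 310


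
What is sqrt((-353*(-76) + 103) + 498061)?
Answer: 8*sqrt(8203) ≈ 724.56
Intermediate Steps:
sqrt((-353*(-76) + 103) + 498061) = sqrt((26828 + 103) + 498061) = sqrt(26931 + 498061) = sqrt(524992) = 8*sqrt(8203)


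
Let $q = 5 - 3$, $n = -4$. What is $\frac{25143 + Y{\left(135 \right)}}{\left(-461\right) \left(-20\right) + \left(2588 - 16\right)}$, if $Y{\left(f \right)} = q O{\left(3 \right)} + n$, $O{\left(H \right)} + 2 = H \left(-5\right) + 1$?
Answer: $\frac{25107}{11792} \approx 2.1292$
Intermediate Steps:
$O{\left(H \right)} = -1 - 5 H$ ($O{\left(H \right)} = -2 + \left(H \left(-5\right) + 1\right) = -2 - \left(-1 + 5 H\right) = -1 - 5 H$)
$q = 2$ ($q = 5 - 3 = 2$)
$Y{\left(f \right)} = -36$ ($Y{\left(f \right)} = 2 \left(-1 - 15\right) - 4 = 2 \left(-16\right) - 4 = -32 - 4 = -36$)
$\frac{25143 + Y{\left(135 \right)}}{\left(-461\right) \left(-20\right) + \left(2588 - 16\right)} = \frac{25143 - 36}{\left(-461\right) \left(-20\right) + \left(2588 - 16\right)} = \frac{25107}{9220 + \left(2588 - 16\right)} = \frac{25107}{9220 + 2572} = \frac{25107}{11792}$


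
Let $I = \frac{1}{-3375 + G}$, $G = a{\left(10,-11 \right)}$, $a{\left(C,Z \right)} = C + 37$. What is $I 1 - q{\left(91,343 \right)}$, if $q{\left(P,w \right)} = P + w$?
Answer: $- \frac{1444353}{3328} \approx -434.0$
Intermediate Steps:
$a{\left(C,Z \right)} = 37 + C$
$G = 47$ ($G = 37 + 10 = 47$)
$I = - \frac{1}{3328}$ ($I = \frac{1}{-3375 + 47} = \frac{1}{-3328} = - \frac{1}{3328} \approx -0.00030048$)
$I 1 - q{\left(91,343 \right)} = \left(- \frac{1}{3328}\right) 1 - \left(91 + 343\right) = - \frac{1}{3328} - 434 = - \frac{1444353}{3328}$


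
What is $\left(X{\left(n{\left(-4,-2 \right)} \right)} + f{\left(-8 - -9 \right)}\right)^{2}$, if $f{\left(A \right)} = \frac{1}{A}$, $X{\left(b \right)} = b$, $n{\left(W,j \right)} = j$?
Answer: $1$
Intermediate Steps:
$\left(X{\left(n{\left(-4,-2 \right)} \right)} + f{\left(-8 - -9 \right)}\right)^{2} = \left(-2 + \frac{1}{-8 - -9}\right)^{2} = \left(-2 + \frac{1}{-8 + 9}\right)^{2} = \left(-2 + 1^{-1}\right)^{2} = \left(-2 + 1\right)^{2} = \left(-1\right)^{2} = 1$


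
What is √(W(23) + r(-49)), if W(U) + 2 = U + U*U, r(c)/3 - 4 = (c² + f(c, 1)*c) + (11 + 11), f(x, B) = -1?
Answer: √7978 ≈ 89.320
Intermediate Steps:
r(c) = 78 - 3*c + 3*c² (r(c) = 12 + 3*((c² - c) + (11 + 11)) = 12 + 3*((c² - c) + 22) = 12 + 3*(22 + c² - c) = 12 + (66 - 3*c + 3*c²) = 78 - 3*c + 3*c²)
W(U) = -2 + U + U² (W(U) = -2 + (U + U*U) = -2 + (U + U²) = -2 + U + U²)
√(W(23) + r(-49)) = √((-2 + 23 + 23²) + (78 - 3*(-49) + 3*(-49)²)) = √((-2 + 23 + 529) + (78 + 147 + 3*2401)) = √(550 + (78 + 147 + 7203)) = √(550 + 7428) = √7978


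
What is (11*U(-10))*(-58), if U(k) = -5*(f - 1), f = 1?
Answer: 0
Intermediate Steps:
U(k) = 0 (U(k) = -5*(1 - 1) = -5*0 = 0)
(11*U(-10))*(-58) = (11*0)*(-58) = 0*(-58) = 0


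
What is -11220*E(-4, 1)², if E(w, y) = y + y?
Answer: -44880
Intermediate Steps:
E(w, y) = 2*y
-11220*E(-4, 1)² = -11220*(2*1)² = -11220*2² = -11220*4 = -44880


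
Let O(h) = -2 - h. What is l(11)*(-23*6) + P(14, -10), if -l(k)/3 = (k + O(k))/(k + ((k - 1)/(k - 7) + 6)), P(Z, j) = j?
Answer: -682/13 ≈ -52.462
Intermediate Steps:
l(k) = 6/(6 + k + (-1 + k)/(-7 + k)) (l(k) = -3*(k + (-2 - k))/(k + ((k - 1)/(k - 7) + 6)) = -(-6)/(k + ((-1 + k)/(-7 + k) + 6)) = -(-6)/(k + (6 + (-1 + k)/(-7 + k))) = -(-6)/(6 + k + (-1 + k)/(-7 + k)) = 6/(6 + k + (-1 + k)/(-7 + k)))
l(11)*(-23*6) + P(14, -10) = (6*(-7 + 11)/(-43 + 11²))*(-23*6) - 10 = (6*4/(-43 + 121))*(-138) - 10 = (6*4/78)*(-138) - 10 = (6*(1/78)*4)*(-138) - 10 = (4/13)*(-138) - 10 = -552/13 - 10 = -682/13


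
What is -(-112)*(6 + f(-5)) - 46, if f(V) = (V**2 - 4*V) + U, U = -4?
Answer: 5218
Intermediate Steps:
f(V) = -4 + V**2 - 4*V (f(V) = (V**2 - 4*V) - 4 = -4 + V**2 - 4*V)
-(-112)*(6 + f(-5)) - 46 = -(-112)*(6 + (-4 + (-5)**2 - 4*(-5))) - 46 = -(-112)*(6 + (-4 + 25 + 20)) - 46 = -(-112)*(6 + 41) - 46 = -(-112)*47 - 46 = -28*(-188) - 46 = 5264 - 46 = 5218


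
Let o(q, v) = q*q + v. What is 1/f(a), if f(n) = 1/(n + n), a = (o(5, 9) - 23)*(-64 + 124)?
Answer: 1320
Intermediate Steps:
o(q, v) = v + q² (o(q, v) = q² + v = v + q²)
a = 660 (a = ((9 + 5²) - 23)*(-64 + 124) = ((9 + 25) - 23)*60 = (34 - 23)*60 = 11*60 = 660)
f(n) = 1/(2*n)
1/f(a) = 1/((½)/660) = 1/((½)*(1/660)) = 1/(1/1320) = 1320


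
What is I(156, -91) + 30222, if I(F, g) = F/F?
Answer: 30223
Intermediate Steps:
I(F, g) = 1
I(156, -91) + 30222 = 1 + 30222 = 30223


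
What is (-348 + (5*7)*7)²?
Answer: 10609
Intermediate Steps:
(-348 + (5*7)*7)² = (-348 + 35*7)² = (-348 + 245)² = (-103)² = 10609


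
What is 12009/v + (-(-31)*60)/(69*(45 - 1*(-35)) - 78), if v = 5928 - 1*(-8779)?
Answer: 15451333/13339249 ≈ 1.1583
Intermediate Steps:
v = 14707 (v = 5928 + 8779 = 14707)
12009/v + (-(-31)*60)/(69*(45 - 1*(-35)) - 78) = 12009/14707 + (-(-31)*60)/(69*(45 - 1*(-35)) - 78) = 12009*(1/14707) + (-1*(-1860))/(69*(45 + 35) - 78) = 12009/14707 + 1860/(69*80 - 78) = 12009/14707 + 1860/(5520 - 78) = 12009/14707 + 1860/5442 = 12009/14707 + 1860*(1/5442) = 12009/14707 + 310/907 = 15451333/13339249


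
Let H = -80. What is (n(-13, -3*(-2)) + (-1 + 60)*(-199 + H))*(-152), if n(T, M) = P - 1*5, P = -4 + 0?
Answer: 2503440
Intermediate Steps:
P = -4
n(T, M) = -9 (n(T, M) = -4 - 1*5 = -4 - 5 = -9)
(n(-13, -3*(-2)) + (-1 + 60)*(-199 + H))*(-152) = (-9 + (-1 + 60)*(-199 - 80))*(-152) = (-9 + 59*(-279))*(-152) = (-9 - 16461)*(-152) = -16470*(-152) = 2503440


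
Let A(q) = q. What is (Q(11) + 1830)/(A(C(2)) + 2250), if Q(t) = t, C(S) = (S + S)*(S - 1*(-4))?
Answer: 1841/2274 ≈ 0.80959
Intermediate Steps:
C(S) = 2*S*(4 + S) (C(S) = (2*S)*(S + 4) = (2*S)*(4 + S) = 2*S*(4 + S))
(Q(11) + 1830)/(A(C(2)) + 2250) = (11 + 1830)/(2*2*(4 + 2) + 2250) = 1841/(2*2*6 + 2250) = 1841/(24 + 2250) = 1841/2274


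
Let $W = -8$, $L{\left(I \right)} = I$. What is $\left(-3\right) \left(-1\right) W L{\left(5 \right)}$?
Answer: $-120$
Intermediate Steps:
$\left(-3\right) \left(-1\right) W L{\left(5 \right)} = \left(-3\right) \left(-1\right) \left(-8\right) 5 = 3 \left(-8\right) 5 = \left(-24\right) 5 = -120$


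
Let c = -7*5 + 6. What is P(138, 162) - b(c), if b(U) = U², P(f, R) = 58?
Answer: -783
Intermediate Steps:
c = -29 (c = -35 + 6 = -29)
P(138, 162) - b(c) = 58 - 1*(-29)² = 58 - 1*841 = 58 - 841 = -783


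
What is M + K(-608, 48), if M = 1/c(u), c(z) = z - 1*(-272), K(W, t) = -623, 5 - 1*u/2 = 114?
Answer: -33641/54 ≈ -622.98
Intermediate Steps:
u = -218 (u = 10 - 2*114 = 10 - 228 = -218)
c(z) = 272 + z (c(z) = z + 272 = 272 + z)
M = 1/54 (M = 1/(272 - 218) = 1/54 ≈ 0.018519)
M + K(-608, 48) = 1/54 - 623 = -33641/54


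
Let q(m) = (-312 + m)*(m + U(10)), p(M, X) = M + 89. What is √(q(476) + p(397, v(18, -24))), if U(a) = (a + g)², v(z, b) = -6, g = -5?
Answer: 5*√3306 ≈ 287.49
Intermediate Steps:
U(a) = (-5 + a)² (U(a) = (a - 5)² = (-5 + a)²)
p(M, X) = 89 + M
q(m) = (-312 + m)*(25 + m) (q(m) = (-312 + m)*(m + (-5 + 10)²) = (-312 + m)*(m + 5²) = (-312 + m)*(m + 25) = (-312 + m)*(25 + m))
√(q(476) + p(397, v(18, -24))) = √((-7800 + 476² - 287*476) + (89 + 397)) = √((-7800 + 226576 - 136612) + 486) = √(82164 + 486) = √82650 = 5*√3306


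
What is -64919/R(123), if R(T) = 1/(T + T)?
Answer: -15970074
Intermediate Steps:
R(T) = 1/(2*T)
-64919/R(123) = -64919/((½)/123) = -64919/((½)*(1/123)) = -64919/1/246 = -64919*246 = -15970074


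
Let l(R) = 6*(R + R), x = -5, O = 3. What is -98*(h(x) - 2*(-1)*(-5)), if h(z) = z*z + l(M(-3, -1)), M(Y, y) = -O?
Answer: 2058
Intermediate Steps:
M(Y, y) = -3 (M(Y, y) = -1*3 = -3)
l(R) = 12*R (l(R) = 6*(2*R) = 12*R)
h(z) = -36 + z² (h(z) = z*z + 12*(-3) = z² - 36 = -36 + z²)
-98*(h(x) - 2*(-1)*(-5)) = -98*((-36 + (-5)²) - 2*(-1)*(-5)) = -98*((-36 + 25) + 2*(-5)) = -98*(-11 - 10) = -98*(-21) = 2058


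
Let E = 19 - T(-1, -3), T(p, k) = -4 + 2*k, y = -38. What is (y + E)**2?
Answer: 81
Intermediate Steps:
E = 29 (E = 19 - (-4 + 2*(-3)) = 19 - (-4 - 6) = 19 - 1*(-10) = 19 + 10 = 29)
(y + E)**2 = (-38 + 29)**2 = (-9)**2 = 81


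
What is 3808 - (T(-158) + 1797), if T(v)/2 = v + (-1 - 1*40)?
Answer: 2409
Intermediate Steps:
T(v) = -82 + 2*v (T(v) = 2*(v + (-1 - 1*40)) = 2*(v + (-1 - 40)) = 2*(v - 41) = 2*(-41 + v) = -82 + 2*v)
3808 - (T(-158) + 1797) = 3808 - ((-82 + 2*(-158)) + 1797) = 3808 - ((-82 - 316) + 1797) = 3808 - (-398 + 1797) = 3808 - 1*1399 = 3808 - 1399 = 2409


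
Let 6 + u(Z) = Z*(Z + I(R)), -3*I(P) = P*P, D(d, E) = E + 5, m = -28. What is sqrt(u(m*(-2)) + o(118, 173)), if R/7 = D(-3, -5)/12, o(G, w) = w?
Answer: 3*sqrt(367) ≈ 57.472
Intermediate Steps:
D(d, E) = 5 + E
R = 0 (R = 7*((5 - 5)/12) = 7*(0*(1/12)) = 7*0 = 0)
I(P) = -P**2/3 (I(P) = -P*P/3 = -P**2/3)
u(Z) = -6 + Z**2 (u(Z) = -6 + Z*(Z - 1/3*0**2) = -6 + Z*(Z - 1/3*0) = -6 + Z*(Z + 0) = -6 + Z*Z = -6 + Z**2)
sqrt(u(m*(-2)) + o(118, 173)) = sqrt((-6 + (-28*(-2))**2) + 173) = sqrt((-6 + 56**2) + 173) = sqrt((-6 + 3136) + 173) = sqrt(3130 + 173) = sqrt(3303) = 3*sqrt(367)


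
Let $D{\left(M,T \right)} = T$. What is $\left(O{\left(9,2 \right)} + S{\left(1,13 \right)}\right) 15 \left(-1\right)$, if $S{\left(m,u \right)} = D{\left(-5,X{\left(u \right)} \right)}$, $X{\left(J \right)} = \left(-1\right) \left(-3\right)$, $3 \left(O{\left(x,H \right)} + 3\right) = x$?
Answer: $-45$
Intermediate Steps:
$O{\left(x,H \right)} = -3 + \frac{x}{3}$
$X{\left(J \right)} = 3$
$S{\left(m,u \right)} = 3$
$\left(O{\left(9,2 \right)} + S{\left(1,13 \right)}\right) 15 \left(-1\right) = \left(\left(-3 + \frac{1}{3} \cdot 9\right) + 3\right) 15 \left(-1\right) = \left(\left(-3 + 3\right) + 3\right) \left(-15\right) = \left(0 + 3\right) \left(-15\right) = 3 \left(-15\right) = -45$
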